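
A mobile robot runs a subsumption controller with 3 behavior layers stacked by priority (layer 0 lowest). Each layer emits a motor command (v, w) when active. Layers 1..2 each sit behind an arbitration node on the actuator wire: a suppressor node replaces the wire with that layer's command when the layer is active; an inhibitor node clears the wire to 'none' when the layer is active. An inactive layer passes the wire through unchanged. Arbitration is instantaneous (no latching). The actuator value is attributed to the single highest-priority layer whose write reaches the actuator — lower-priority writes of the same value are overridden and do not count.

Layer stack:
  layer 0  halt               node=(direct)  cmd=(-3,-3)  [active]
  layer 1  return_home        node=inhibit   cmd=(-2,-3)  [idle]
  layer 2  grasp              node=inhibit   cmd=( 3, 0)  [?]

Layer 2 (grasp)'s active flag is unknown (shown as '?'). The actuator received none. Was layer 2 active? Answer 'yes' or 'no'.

If layer 2 is active=yes:
  actuator would be none
If layer 2 is active=no:
  actuator would be (-3, -3)
Observed none, so layer 2 was active.

yes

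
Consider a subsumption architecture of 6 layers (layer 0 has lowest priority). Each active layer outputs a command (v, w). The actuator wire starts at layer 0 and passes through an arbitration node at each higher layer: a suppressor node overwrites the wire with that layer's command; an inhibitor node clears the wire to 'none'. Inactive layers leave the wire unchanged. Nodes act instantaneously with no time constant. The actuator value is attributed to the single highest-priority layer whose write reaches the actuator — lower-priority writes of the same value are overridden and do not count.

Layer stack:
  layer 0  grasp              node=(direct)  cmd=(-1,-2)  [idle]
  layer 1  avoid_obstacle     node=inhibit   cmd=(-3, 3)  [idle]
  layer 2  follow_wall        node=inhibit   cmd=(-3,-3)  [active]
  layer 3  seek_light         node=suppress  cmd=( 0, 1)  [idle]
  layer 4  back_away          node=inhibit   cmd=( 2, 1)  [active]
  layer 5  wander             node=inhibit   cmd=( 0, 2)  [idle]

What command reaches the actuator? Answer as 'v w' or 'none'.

[0] grasp off; wire := none
[1] avoid_obstacle off; pass none
[2] follow_wall on (inhibit); wire := none
[3] seek_light off; pass none
[4] back_away on (inhibit); wire := none
[5] wander off; pass none
output none

none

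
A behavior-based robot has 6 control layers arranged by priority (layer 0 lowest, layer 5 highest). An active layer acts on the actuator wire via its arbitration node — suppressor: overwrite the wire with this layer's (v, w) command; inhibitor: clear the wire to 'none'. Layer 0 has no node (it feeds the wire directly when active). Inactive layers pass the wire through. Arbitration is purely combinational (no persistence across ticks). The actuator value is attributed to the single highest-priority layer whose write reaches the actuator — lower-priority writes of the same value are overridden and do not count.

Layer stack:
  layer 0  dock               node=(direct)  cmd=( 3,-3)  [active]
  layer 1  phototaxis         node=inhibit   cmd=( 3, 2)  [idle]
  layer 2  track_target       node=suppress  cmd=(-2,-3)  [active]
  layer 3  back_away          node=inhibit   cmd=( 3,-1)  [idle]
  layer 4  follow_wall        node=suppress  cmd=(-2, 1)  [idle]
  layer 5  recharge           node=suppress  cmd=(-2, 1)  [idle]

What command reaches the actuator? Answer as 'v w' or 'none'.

L0 dock: active, feeds wire = (3, -3)
L1 phototaxis: idle → wire stays (3, -3)
L2 track_target: active, suppressor → wire = (-2, -3)
L3 back_away: idle → wire stays (-2, -3)
L4 follow_wall: idle → wire stays (-2, -3)
L5 recharge: idle → wire stays (-2, -3)
actuator = (-2, -3)

-2 -3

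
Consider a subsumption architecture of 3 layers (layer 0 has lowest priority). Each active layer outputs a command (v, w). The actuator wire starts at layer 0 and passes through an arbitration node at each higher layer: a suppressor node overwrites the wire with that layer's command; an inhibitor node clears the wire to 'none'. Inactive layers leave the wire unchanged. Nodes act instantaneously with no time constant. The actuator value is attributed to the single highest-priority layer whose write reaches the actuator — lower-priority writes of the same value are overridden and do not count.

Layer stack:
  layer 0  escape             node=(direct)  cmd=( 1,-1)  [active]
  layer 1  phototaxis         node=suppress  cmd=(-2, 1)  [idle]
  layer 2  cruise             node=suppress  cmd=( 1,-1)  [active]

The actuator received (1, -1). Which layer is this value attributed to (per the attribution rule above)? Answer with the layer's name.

layer 0 (escape) active — direct: (1, -1)
layer 1 (phototaxis) idle — unchanged: (1, -1)
layer 2 (cruise) active — suppresses: (1, -1)
→ actuator (1, -1)
last writer: layer 2 = cruise

cruise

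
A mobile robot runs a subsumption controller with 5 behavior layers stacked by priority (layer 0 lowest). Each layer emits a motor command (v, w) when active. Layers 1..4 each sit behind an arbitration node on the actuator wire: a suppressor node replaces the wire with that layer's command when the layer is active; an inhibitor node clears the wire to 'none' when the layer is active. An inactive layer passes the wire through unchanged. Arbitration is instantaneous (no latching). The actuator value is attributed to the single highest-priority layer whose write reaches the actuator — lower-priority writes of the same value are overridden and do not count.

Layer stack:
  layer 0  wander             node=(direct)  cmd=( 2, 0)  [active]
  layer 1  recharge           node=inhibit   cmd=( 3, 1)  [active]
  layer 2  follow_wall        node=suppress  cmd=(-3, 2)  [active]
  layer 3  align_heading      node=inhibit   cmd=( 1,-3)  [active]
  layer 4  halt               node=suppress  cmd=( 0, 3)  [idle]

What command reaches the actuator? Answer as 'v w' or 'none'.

none

[0] wander on; wire := (2, 0)
[1] recharge on (inhibit); wire := none
[2] follow_wall on (suppress); wire := (-3, 2)
[3] align_heading on (inhibit); wire := none
[4] halt off; pass none
output none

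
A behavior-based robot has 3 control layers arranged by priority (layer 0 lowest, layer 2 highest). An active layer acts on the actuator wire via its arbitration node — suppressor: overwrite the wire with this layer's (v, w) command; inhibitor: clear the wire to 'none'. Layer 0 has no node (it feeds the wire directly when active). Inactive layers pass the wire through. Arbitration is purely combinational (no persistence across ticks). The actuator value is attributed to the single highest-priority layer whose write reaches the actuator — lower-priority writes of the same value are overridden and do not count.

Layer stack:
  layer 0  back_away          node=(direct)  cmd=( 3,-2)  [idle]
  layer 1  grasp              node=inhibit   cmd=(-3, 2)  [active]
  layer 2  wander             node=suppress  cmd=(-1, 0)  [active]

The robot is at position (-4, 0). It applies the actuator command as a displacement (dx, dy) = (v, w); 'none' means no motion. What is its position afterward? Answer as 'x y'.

-5 0

[0] back_away off; wire := none
[1] grasp on (inhibit); wire := none
[2] wander on (suppress); wire := (-1, 0)
output (-1, 0)
position: (-4, 0) + (-1, 0) = (-5, 0)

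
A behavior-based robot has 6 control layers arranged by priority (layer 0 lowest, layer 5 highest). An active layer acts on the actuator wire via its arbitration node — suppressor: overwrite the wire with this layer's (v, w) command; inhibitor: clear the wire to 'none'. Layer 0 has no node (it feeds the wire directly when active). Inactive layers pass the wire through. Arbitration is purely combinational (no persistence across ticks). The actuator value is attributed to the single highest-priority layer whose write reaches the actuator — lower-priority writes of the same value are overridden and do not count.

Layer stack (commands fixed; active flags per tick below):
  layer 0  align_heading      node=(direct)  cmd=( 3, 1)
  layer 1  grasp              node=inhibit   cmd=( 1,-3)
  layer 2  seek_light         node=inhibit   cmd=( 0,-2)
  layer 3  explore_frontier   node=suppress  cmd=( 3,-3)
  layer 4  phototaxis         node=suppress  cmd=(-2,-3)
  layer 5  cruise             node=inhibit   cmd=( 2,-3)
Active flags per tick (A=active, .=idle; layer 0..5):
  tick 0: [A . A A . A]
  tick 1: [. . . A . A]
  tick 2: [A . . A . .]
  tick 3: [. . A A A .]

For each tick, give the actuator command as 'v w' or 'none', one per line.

none
none
3 -3
-2 -3

tick 0:
  L0 align_heading: active, feeds wire = (3, 1)
  L1 grasp: idle → wire stays (3, 1)
  L2 seek_light: active, inhibitor → wire = none
  L3 explore_frontier: active, suppressor → wire = (3, -3)
  L4 phototaxis: idle → wire stays (3, -3)
  L5 cruise: active, inhibitor → wire = none
  actuator = none
tick 1:
  L0 align_heading: idle → wire = none
  L1 grasp: idle → wire stays none
  L2 seek_light: idle → wire stays none
  L3 explore_frontier: active, suppressor → wire = (3, -3)
  L4 phototaxis: idle → wire stays (3, -3)
  L5 cruise: active, inhibitor → wire = none
  actuator = none
tick 2:
  L0 align_heading: active, feeds wire = (3, 1)
  L1 grasp: idle → wire stays (3, 1)
  L2 seek_light: idle → wire stays (3, 1)
  L3 explore_frontier: active, suppressor → wire = (3, -3)
  L4 phototaxis: idle → wire stays (3, -3)
  L5 cruise: idle → wire stays (3, -3)
  actuator = (3, -3)
tick 3:
  L0 align_heading: idle → wire = none
  L1 grasp: idle → wire stays none
  L2 seek_light: active, inhibitor → wire = none
  L3 explore_frontier: active, suppressor → wire = (3, -3)
  L4 phototaxis: active, suppressor → wire = (-2, -3)
  L5 cruise: idle → wire stays (-2, -3)
  actuator = (-2, -3)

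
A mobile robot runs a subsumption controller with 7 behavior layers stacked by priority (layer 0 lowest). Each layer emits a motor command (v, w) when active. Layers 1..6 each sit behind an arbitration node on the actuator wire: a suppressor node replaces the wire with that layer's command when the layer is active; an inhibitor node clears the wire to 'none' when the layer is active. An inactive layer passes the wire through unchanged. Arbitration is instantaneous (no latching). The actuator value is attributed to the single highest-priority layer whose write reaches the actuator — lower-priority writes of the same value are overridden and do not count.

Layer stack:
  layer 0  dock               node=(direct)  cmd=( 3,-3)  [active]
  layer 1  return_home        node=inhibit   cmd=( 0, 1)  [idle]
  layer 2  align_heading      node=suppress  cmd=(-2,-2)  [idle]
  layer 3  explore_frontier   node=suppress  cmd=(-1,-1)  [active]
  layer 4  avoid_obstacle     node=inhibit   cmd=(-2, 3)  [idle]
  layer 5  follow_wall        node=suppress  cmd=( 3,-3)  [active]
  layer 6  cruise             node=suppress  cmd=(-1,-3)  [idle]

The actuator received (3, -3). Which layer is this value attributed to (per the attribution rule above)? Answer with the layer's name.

[0] dock on; wire := (3, -3)
[1] return_home off; pass (3, -3)
[2] align_heading off; pass (3, -3)
[3] explore_frontier on (suppress); wire := (-1, -1)
[4] avoid_obstacle off; pass (-1, -1)
[5] follow_wall on (suppress); wire := (3, -3)
[6] cruise off; pass (3, -3)
output (3, -3)
last writer: layer 5 = follow_wall

follow_wall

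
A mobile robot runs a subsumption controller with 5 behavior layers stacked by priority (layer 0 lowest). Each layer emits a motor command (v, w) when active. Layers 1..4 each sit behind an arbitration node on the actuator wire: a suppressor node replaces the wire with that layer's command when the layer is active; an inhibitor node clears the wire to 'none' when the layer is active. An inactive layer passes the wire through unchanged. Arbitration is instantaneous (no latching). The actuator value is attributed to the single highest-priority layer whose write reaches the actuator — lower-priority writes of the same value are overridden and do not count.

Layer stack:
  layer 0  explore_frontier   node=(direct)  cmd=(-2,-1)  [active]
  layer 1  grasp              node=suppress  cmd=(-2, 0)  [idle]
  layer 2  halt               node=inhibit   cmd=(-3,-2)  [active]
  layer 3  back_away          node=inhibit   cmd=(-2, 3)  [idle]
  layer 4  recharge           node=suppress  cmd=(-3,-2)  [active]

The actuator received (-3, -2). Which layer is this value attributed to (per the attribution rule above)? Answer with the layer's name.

recharge

[0] explore_frontier on; wire := (-2, -1)
[1] grasp off; pass (-2, -1)
[2] halt on (inhibit); wire := none
[3] back_away off; pass none
[4] recharge on (suppress); wire := (-3, -2)
output (-3, -2)
last writer: layer 4 = recharge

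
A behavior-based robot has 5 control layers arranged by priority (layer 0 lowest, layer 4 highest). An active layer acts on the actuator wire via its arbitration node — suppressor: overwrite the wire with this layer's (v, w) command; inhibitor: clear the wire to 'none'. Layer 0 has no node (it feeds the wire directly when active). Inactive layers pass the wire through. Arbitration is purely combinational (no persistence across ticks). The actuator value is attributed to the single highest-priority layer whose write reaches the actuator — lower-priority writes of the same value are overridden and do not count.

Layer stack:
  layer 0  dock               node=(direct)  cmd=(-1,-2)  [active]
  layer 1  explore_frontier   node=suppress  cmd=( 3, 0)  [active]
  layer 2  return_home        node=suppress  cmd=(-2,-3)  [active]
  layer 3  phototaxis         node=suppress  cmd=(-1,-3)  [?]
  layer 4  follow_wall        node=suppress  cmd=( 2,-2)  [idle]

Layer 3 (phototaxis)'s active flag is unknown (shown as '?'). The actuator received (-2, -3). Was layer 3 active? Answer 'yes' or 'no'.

no

If layer 3 is active=yes:
  actuator would be (-1, -3)
If layer 3 is active=no:
  actuator would be (-2, -3)
Observed (-2, -3), so layer 3 was idle.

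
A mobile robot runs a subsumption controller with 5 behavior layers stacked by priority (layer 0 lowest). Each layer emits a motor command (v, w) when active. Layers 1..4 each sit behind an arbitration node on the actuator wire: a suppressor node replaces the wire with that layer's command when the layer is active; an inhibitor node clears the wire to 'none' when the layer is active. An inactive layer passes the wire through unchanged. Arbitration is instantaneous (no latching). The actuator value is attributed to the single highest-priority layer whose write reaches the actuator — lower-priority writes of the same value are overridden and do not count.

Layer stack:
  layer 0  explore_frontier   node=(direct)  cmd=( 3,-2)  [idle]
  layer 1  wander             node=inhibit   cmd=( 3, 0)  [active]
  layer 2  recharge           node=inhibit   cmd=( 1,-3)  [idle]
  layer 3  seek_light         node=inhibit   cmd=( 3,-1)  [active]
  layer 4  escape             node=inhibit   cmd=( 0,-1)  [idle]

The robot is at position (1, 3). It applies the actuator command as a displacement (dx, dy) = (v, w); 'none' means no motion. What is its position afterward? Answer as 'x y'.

1 3

L0 explore_frontier: idle → wire = none
L1 wander: active, inhibitor → wire = none
L2 recharge: idle → wire stays none
L3 seek_light: active, inhibitor → wire = none
L4 escape: idle → wire stays none
actuator = none
position: (1, 3) + none = (1, 3)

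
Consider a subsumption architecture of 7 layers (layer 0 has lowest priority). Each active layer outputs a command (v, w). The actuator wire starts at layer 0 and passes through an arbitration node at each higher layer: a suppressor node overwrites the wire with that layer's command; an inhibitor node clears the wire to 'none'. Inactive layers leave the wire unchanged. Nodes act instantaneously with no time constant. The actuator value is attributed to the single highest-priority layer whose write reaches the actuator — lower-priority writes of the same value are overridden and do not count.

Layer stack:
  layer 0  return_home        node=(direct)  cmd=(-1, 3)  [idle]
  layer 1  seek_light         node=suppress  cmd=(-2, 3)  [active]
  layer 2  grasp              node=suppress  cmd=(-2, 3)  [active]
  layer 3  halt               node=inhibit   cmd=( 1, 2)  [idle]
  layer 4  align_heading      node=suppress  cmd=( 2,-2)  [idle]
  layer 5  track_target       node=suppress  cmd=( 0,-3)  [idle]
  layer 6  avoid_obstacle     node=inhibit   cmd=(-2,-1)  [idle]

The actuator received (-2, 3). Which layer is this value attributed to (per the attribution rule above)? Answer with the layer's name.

L0 return_home: idle → wire = none
L1 seek_light: active, suppressor → wire = (-2, 3)
L2 grasp: active, suppressor → wire = (-2, 3)
L3 halt: idle → wire stays (-2, 3)
L4 align_heading: idle → wire stays (-2, 3)
L5 track_target: idle → wire stays (-2, 3)
L6 avoid_obstacle: idle → wire stays (-2, 3)
actuator = (-2, 3)
last writer: layer 2 = grasp

grasp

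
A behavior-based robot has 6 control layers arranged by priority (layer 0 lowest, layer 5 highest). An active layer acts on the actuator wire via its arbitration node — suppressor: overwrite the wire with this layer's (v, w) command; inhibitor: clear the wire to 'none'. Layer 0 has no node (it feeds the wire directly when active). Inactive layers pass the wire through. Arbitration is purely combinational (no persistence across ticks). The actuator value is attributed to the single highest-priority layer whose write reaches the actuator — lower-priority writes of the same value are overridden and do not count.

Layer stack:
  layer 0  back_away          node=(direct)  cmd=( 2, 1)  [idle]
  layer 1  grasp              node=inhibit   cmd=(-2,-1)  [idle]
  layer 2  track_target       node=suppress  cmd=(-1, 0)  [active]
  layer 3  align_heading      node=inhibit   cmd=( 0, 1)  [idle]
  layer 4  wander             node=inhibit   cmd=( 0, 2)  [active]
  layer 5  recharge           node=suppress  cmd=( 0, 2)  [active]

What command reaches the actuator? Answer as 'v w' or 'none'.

0 2

layer 0 (back_away) idle — none
layer 1 (grasp) idle — unchanged: none
layer 2 (track_target) active — suppresses: (-1, 0)
layer 3 (align_heading) idle — unchanged: (-1, 0)
layer 4 (wander) active — inhibits: none
layer 5 (recharge) active — suppresses: (0, 2)
→ actuator (0, 2)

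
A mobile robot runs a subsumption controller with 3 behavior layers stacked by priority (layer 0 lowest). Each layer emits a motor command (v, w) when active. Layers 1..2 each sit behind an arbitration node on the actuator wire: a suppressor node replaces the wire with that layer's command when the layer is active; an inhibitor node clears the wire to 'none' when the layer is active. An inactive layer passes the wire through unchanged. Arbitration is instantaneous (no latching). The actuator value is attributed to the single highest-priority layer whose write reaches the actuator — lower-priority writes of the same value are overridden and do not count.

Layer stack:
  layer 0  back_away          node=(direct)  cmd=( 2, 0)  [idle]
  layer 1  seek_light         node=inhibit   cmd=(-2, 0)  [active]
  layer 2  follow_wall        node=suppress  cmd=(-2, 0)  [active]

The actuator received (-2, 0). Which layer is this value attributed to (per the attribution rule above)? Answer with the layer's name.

layer 0 (back_away) idle — none
layer 1 (seek_light) active — inhibits: none
layer 2 (follow_wall) active — suppresses: (-2, 0)
→ actuator (-2, 0)
last writer: layer 2 = follow_wall

follow_wall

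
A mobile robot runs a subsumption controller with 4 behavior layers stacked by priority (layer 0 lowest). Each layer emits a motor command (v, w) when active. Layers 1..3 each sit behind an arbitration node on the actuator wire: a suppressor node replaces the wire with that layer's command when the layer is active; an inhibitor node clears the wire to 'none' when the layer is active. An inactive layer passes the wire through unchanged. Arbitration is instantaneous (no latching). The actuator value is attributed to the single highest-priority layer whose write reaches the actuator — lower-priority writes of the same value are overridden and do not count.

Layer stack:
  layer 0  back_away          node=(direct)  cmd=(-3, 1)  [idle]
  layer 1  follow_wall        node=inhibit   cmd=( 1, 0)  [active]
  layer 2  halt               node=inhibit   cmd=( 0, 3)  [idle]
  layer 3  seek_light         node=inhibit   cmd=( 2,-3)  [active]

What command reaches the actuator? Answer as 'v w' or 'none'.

L0 back_away: idle → wire = none
L1 follow_wall: active, inhibitor → wire = none
L2 halt: idle → wire stays none
L3 seek_light: active, inhibitor → wire = none
actuator = none

none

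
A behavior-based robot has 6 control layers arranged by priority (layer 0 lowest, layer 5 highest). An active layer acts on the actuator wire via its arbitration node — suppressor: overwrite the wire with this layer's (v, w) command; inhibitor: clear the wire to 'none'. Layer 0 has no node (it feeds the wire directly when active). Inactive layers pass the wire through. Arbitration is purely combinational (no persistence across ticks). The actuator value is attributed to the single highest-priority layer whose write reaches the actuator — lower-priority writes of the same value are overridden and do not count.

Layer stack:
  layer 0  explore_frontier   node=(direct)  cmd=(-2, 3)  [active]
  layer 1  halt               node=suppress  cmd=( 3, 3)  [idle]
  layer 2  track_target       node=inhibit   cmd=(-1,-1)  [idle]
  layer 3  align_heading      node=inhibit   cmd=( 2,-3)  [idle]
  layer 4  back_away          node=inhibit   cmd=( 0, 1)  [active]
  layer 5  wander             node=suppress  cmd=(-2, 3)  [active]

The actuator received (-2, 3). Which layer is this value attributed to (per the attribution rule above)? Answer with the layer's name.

[0] explore_frontier on; wire := (-2, 3)
[1] halt off; pass (-2, 3)
[2] track_target off; pass (-2, 3)
[3] align_heading off; pass (-2, 3)
[4] back_away on (inhibit); wire := none
[5] wander on (suppress); wire := (-2, 3)
output (-2, 3)
last writer: layer 5 = wander

wander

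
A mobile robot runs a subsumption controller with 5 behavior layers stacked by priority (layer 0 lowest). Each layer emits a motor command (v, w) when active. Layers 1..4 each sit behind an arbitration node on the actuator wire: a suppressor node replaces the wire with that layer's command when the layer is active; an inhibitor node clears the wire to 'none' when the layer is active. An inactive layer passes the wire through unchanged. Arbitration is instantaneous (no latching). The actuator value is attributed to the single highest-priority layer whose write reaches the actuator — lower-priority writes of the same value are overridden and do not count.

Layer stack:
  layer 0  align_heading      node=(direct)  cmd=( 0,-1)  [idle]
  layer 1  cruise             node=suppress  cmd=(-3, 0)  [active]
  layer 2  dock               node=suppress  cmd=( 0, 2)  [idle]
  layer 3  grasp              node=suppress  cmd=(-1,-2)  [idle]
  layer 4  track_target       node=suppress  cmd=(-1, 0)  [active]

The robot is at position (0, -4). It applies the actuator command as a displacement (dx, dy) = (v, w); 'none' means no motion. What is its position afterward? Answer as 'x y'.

L0 align_heading: idle → wire = none
L1 cruise: active, suppressor → wire = (-3, 0)
L2 dock: idle → wire stays (-3, 0)
L3 grasp: idle → wire stays (-3, 0)
L4 track_target: active, suppressor → wire = (-1, 0)
actuator = (-1, 0)
position: (0, -4) + (-1, 0) = (-1, -4)

-1 -4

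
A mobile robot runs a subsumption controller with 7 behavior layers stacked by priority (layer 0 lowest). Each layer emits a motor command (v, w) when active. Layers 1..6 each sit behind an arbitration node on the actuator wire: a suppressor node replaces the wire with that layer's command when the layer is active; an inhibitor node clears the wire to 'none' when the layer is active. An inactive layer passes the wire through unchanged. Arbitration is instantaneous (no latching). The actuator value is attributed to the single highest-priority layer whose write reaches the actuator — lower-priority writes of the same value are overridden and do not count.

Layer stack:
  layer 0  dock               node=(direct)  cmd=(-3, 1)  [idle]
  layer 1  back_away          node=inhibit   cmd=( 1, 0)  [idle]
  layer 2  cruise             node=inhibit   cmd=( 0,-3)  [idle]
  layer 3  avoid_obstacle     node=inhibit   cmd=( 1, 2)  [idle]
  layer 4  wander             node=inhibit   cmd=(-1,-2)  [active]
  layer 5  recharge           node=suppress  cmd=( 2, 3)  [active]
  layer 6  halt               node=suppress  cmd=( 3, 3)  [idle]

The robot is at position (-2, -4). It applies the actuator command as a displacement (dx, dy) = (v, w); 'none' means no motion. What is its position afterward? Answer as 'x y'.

0 -1

[0] dock off; wire := none
[1] back_away off; pass none
[2] cruise off; pass none
[3] avoid_obstacle off; pass none
[4] wander on (inhibit); wire := none
[5] recharge on (suppress); wire := (2, 3)
[6] halt off; pass (2, 3)
output (2, 3)
position: (-2, -4) + (2, 3) = (0, -1)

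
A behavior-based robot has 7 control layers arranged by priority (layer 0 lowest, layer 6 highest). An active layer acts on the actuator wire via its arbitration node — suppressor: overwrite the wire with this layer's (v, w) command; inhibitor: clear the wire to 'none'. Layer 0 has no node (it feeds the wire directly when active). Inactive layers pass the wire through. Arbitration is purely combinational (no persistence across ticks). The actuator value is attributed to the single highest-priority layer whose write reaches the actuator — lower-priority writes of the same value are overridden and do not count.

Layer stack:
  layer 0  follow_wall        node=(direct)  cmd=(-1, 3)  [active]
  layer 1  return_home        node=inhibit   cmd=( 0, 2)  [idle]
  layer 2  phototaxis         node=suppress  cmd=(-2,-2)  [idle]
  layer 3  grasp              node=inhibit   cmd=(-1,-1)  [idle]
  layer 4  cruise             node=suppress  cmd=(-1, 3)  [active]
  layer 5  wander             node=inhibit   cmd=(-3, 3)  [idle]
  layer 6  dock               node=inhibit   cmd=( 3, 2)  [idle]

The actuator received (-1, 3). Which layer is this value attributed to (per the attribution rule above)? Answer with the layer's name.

layer 0 (follow_wall) active — direct: (-1, 3)
layer 1 (return_home) idle — unchanged: (-1, 3)
layer 2 (phototaxis) idle — unchanged: (-1, 3)
layer 3 (grasp) idle — unchanged: (-1, 3)
layer 4 (cruise) active — suppresses: (-1, 3)
layer 5 (wander) idle — unchanged: (-1, 3)
layer 6 (dock) idle — unchanged: (-1, 3)
→ actuator (-1, 3)
last writer: layer 4 = cruise

cruise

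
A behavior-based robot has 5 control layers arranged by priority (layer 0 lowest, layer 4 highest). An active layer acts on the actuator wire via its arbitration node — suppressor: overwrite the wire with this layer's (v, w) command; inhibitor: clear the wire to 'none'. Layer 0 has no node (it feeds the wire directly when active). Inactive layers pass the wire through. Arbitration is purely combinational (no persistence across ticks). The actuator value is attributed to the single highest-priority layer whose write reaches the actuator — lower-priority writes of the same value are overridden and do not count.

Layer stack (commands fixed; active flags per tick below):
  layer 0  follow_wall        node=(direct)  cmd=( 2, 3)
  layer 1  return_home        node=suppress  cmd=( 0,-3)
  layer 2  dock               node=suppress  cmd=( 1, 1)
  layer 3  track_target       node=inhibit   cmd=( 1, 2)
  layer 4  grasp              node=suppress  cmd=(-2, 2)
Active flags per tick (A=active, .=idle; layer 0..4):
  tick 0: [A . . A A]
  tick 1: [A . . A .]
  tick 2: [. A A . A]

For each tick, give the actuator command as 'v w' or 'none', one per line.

-2 2
none
-2 2

tick 0:
  [0] follow_wall on; wire := (2, 3)
  [1] return_home off; pass (2, 3)
  [2] dock off; pass (2, 3)
  [3] track_target on (inhibit); wire := none
  [4] grasp on (suppress); wire := (-2, 2)
  output (-2, 2)
tick 1:
  [0] follow_wall on; wire := (2, 3)
  [1] return_home off; pass (2, 3)
  [2] dock off; pass (2, 3)
  [3] track_target on (inhibit); wire := none
  [4] grasp off; pass none
  output none
tick 2:
  [0] follow_wall off; wire := none
  [1] return_home on (suppress); wire := (0, -3)
  [2] dock on (suppress); wire := (1, 1)
  [3] track_target off; pass (1, 1)
  [4] grasp on (suppress); wire := (-2, 2)
  output (-2, 2)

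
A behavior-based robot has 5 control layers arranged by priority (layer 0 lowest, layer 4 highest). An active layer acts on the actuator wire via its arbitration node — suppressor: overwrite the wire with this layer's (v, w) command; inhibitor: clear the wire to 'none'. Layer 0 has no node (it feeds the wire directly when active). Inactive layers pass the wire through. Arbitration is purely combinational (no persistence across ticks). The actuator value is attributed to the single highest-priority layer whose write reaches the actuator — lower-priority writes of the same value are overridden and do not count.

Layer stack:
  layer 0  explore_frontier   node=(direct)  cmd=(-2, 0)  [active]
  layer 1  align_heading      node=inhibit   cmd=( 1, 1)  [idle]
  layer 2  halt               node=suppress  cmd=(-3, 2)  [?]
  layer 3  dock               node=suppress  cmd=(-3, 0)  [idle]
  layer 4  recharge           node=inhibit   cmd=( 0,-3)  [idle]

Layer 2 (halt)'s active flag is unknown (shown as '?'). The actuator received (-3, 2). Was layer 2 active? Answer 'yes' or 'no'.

If layer 2 is active=yes:
  actuator would be (-3, 2)
If layer 2 is active=no:
  actuator would be (-2, 0)
Observed (-3, 2), so layer 2 was active.

yes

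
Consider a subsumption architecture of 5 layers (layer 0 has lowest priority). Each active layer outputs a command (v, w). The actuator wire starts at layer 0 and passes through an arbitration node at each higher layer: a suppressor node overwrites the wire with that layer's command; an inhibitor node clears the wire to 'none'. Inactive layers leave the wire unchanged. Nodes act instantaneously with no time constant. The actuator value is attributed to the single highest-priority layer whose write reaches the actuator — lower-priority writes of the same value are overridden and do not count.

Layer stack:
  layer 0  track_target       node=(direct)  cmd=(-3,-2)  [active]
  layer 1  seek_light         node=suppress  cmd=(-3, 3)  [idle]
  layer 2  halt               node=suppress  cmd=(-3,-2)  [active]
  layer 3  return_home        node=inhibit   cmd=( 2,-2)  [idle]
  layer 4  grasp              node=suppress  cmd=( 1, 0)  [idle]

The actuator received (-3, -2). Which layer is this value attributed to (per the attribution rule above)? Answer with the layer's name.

halt

layer 0 (track_target) active — direct: (-3, -2)
layer 1 (seek_light) idle — unchanged: (-3, -2)
layer 2 (halt) active — suppresses: (-3, -2)
layer 3 (return_home) idle — unchanged: (-3, -2)
layer 4 (grasp) idle — unchanged: (-3, -2)
→ actuator (-3, -2)
last writer: layer 2 = halt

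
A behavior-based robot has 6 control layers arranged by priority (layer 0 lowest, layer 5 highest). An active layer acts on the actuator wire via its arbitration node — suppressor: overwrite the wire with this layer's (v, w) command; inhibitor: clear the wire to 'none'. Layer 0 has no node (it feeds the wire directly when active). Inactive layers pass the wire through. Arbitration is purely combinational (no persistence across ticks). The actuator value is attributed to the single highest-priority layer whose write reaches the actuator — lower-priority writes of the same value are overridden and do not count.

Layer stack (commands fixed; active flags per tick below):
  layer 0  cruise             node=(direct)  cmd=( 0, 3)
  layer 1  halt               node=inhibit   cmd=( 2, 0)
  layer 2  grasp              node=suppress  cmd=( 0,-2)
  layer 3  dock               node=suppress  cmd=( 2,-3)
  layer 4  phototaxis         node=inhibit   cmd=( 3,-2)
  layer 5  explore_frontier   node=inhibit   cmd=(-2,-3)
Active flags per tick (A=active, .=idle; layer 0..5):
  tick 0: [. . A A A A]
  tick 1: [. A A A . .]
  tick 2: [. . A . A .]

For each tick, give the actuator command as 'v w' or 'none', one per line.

none
2 -3
none

tick 0:
  layer 0 (cruise) idle — none
  layer 1 (halt) idle — unchanged: none
  layer 2 (grasp) active — suppresses: (0, -2)
  layer 3 (dock) active — suppresses: (2, -3)
  layer 4 (phototaxis) active — inhibits: none
  layer 5 (explore_frontier) active — inhibits: none
  → actuator none
tick 1:
  layer 0 (cruise) idle — none
  layer 1 (halt) active — inhibits: none
  layer 2 (grasp) active — suppresses: (0, -2)
  layer 3 (dock) active — suppresses: (2, -3)
  layer 4 (phototaxis) idle — unchanged: (2, -3)
  layer 5 (explore_frontier) idle — unchanged: (2, -3)
  → actuator (2, -3)
tick 2:
  layer 0 (cruise) idle — none
  layer 1 (halt) idle — unchanged: none
  layer 2 (grasp) active — suppresses: (0, -2)
  layer 3 (dock) idle — unchanged: (0, -2)
  layer 4 (phototaxis) active — inhibits: none
  layer 5 (explore_frontier) idle — unchanged: none
  → actuator none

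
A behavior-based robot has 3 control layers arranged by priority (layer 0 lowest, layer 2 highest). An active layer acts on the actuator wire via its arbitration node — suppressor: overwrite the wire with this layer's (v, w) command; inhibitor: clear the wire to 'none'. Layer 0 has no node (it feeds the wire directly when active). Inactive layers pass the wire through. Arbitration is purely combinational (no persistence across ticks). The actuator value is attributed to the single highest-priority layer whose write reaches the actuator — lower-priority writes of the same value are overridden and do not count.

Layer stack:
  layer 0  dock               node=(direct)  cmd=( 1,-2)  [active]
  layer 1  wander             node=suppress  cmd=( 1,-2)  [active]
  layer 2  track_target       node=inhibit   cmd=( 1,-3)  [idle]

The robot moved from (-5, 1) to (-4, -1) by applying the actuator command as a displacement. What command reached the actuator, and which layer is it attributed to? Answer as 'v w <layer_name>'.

1 -2 wander

displacement = (-4, -1) − (-5, 1) = (1, -2)
L0 dock: active, feeds wire = (1, -2)
L1 wander: active, suppressor → wire = (1, -2)
L2 track_target: idle → wire stays (1, -2)
actuator = (1, -2) — from layer 1 (wander)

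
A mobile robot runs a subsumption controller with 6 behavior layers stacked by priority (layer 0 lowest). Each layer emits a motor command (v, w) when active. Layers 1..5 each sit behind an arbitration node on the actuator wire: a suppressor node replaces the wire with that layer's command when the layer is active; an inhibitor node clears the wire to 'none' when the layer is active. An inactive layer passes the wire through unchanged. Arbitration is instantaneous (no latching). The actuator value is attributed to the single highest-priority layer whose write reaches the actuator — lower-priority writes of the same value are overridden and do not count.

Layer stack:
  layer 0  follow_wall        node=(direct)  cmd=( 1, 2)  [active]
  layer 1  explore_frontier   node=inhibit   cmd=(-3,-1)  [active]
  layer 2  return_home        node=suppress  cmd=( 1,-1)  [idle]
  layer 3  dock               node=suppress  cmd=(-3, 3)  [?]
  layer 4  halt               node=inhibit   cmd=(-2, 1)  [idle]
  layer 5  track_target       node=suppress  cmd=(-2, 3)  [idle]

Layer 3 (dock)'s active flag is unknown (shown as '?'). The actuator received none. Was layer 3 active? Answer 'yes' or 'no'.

If layer 3 is active=yes:
  actuator would be (-3, 3)
If layer 3 is active=no:
  actuator would be none
Observed none, so layer 3 was idle.

no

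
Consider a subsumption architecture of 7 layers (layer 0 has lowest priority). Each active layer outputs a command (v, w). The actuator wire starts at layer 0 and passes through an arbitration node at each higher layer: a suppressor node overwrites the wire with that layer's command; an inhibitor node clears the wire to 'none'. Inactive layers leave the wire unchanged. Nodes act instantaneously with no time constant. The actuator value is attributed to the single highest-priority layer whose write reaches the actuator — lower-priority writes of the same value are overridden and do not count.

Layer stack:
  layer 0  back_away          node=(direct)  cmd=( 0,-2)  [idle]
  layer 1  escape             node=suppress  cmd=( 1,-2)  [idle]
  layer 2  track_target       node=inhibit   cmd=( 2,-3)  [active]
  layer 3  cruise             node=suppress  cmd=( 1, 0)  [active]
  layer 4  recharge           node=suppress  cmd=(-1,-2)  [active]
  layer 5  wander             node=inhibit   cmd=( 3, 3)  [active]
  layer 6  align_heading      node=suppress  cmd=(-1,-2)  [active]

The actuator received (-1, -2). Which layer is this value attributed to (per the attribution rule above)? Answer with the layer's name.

align_heading

layer 0 (back_away) idle — none
layer 1 (escape) idle — unchanged: none
layer 2 (track_target) active — inhibits: none
layer 3 (cruise) active — suppresses: (1, 0)
layer 4 (recharge) active — suppresses: (-1, -2)
layer 5 (wander) active — inhibits: none
layer 6 (align_heading) active — suppresses: (-1, -2)
→ actuator (-1, -2)
last writer: layer 6 = align_heading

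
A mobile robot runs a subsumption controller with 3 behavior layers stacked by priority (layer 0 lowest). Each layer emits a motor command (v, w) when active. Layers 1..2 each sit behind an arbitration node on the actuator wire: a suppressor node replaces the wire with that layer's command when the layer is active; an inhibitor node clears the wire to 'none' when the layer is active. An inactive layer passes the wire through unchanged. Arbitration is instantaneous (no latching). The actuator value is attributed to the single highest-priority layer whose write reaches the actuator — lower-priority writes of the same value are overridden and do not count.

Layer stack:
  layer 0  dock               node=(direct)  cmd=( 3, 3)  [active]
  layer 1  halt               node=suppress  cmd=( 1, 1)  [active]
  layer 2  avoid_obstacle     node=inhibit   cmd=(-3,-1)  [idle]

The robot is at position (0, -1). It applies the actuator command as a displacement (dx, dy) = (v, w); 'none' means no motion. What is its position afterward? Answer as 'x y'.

1 0

[0] dock on; wire := (3, 3)
[1] halt on (suppress); wire := (1, 1)
[2] avoid_obstacle off; pass (1, 1)
output (1, 1)
position: (0, -1) + (1, 1) = (1, 0)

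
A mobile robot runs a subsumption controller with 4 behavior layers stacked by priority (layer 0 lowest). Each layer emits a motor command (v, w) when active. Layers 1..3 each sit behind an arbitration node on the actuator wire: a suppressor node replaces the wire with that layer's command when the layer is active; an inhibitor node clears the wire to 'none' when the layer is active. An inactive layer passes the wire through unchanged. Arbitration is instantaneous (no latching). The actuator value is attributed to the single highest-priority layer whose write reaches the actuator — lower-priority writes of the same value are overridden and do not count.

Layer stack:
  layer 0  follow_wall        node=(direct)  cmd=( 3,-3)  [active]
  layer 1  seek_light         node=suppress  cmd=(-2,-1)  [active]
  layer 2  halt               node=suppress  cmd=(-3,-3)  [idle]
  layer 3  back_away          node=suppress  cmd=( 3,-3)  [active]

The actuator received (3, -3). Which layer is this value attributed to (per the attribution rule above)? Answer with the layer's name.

back_away

L0 follow_wall: active, feeds wire = (3, -3)
L1 seek_light: active, suppressor → wire = (-2, -1)
L2 halt: idle → wire stays (-2, -1)
L3 back_away: active, suppressor → wire = (3, -3)
actuator = (3, -3)
last writer: layer 3 = back_away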